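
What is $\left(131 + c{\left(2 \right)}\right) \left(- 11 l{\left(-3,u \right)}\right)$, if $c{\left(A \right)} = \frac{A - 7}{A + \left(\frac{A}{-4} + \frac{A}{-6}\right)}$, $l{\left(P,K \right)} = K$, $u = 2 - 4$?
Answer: $\frac{19514}{7} \approx 2787.7$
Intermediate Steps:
$u = -2$
$c{\left(A \right)} = \frac{12 \left(-7 + A\right)}{7 A}$ ($c{\left(A \right)} = \frac{-7 + A}{A + \left(A \left(- \frac{1}{4}\right) + A \left(- \frac{1}{6}\right)\right)} = \frac{-7 + A}{A - \frac{5 A}{12}} = \frac{-7 + A}{\frac{7}{12} A} = \left(-7 + A\right) \frac{12}{7 A} = \frac{12 \left(-7 + A\right)}{7 A}$)
$\left(131 + c{\left(2 \right)}\right) \left(- 11 l{\left(-3,u \right)}\right) = \left(131 + \left(\frac{12}{7} - \frac{12}{2}\right)\right) \left(\left(-11\right) \left(-2\right)\right) = \left(131 + \left(\frac{12}{7} - 6\right)\right) 22 = \left(131 - \frac{30}{7}\right) 22 = \frac{887}{7} \cdot 22 = \frac{19514}{7}$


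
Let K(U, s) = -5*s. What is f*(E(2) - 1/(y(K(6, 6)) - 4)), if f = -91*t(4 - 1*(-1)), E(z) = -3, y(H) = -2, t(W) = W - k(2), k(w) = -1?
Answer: 1547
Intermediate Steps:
t(W) = 1 + W (t(W) = W - 1*(-1) = W + 1 = 1 + W)
f = -546 (f = -91*(1 + (4 - 1*(-1))) = -91*(1 + (4 + 1)) = -91*(1 + 5) = -91*6 = -546)
f*(E(2) - 1/(y(K(6, 6)) - 4)) = -546*(-3 - 1/(-2 - 4)) = -546*(-3 - 1/(-6)) = -546*(-3 - 1*(-⅙)) = -546*(-3 + ⅙) = -546*(-17/6) = 1547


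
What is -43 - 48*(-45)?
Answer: 2117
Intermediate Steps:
-43 - 48*(-45) = -43 + 2160 = 2117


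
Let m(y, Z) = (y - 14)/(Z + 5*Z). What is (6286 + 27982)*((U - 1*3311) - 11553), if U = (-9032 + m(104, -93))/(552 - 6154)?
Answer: -44223401791114/86831 ≈ -5.0930e+8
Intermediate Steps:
m(y, Z) = (-14 + y)/(6*Z) (m(y, Z) = (-14 + y)/((6*Z)) = (-14 + y)*(1/(6*Z)) = (-14 + y)/(6*Z))
U = 279997/173662 (U = (-9032 + (1/6)*(-14 + 104)/(-93))/(552 - 6154) = (-9032 + (1/6)*(-1/93)*90)/(-5602) = (-9032 - 5/31)*(-1/5602) = -279997/31*(-1/5602) = 279997/173662 ≈ 1.6123)
(6286 + 27982)*((U - 1*3311) - 11553) = (6286 + 27982)*((279997/173662 - 1*3311) - 11553) = 34268*((279997/173662 - 3311) - 11553) = 34268*(-574714885/173662 - 11553) = 34268*(-2581031971/173662) = -44223401791114/86831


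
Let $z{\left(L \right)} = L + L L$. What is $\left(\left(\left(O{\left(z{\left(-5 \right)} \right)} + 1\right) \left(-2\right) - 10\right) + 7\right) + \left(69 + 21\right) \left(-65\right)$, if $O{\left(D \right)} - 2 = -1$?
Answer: $-5857$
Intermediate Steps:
$z{\left(L \right)} = L + L^{2}$
$O{\left(D \right)} = 1$ ($O{\left(D \right)} = 2 - 1 = 1$)
$\left(\left(\left(O{\left(z{\left(-5 \right)} \right)} + 1\right) \left(-2\right) - 10\right) + 7\right) + \left(69 + 21\right) \left(-65\right) = \left(\left(\left(1 + 1\right) \left(-2\right) - 10\right) + 7\right) + \left(69 + 21\right) \left(-65\right) = \left(\left(2 \left(-2\right) - 10\right) + 7\right) + 90 \left(-65\right) = \left(\left(-4 - 10\right) + 7\right) - 5850 = \left(-14 + 7\right) - 5850 = -7 - 5850 = -5857$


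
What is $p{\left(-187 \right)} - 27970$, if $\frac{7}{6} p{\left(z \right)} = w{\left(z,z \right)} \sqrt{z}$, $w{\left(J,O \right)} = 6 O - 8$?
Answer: $-27970 - \frac{6780 i \sqrt{187}}{7} \approx -27970.0 - 13245.0 i$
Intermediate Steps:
$w{\left(J,O \right)} = -8 + 6 O$
$p{\left(z \right)} = \frac{6 \sqrt{z} \left(-8 + 6 z\right)}{7}$ ($p{\left(z \right)} = \frac{6 \left(-8 + 6 z\right) \sqrt{z}}{7} = \frac{6 \sqrt{z} \left(-8 + 6 z\right)}{7}$)
$p{\left(-187 \right)} - 27970 = \frac{12 \sqrt{-187} \left(-4 + 3 \left(-187\right)\right)}{7} - 27970 = \frac{12 i \sqrt{187} \left(-4 - 561\right)}{7} - 27970 = \frac{12}{7} i \sqrt{187} \left(-565\right) - 27970 = - \frac{6780 i \sqrt{187}}{7} - 27970 = -27970 - \frac{6780 i \sqrt{187}}{7}$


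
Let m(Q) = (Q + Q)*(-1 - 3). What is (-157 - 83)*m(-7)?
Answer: -13440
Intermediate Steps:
m(Q) = -8*Q (m(Q) = (2*Q)*(-4) = -8*Q)
(-157 - 83)*m(-7) = (-157 - 83)*(-8*(-7)) = -240*56 = -13440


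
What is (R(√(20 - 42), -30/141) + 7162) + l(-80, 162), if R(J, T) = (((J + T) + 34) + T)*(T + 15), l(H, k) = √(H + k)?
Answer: 16917568/2209 + √82 + 695*I*√22/47 ≈ 7667.5 + 69.358*I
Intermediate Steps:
R(J, T) = (15 + T)*(34 + J + 2*T) (R(J, T) = ((34 + J + T) + T)*(15 + T) = (34 + J + 2*T)*(15 + T) = (15 + T)*(34 + J + 2*T))
(R(√(20 - 42), -30/141) + 7162) + l(-80, 162) = ((510 + 2*(-30/141)² + 15*√(20 - 42) + 64*(-30/141) + √(20 - 42)*(-30/141)) + 7162) + √(-80 + 162) = ((510 + 2*(-30*1/141)² + 15*√(-22) + 64*(-30*1/141) + √(-22)*(-30*1/141)) + 7162) + √82 = ((510 + 2*(-10/47)² + 15*(I*√22) + 64*(-10/47) + (I*√22)*(-10/47)) + 7162) + √82 = ((510 + 2*(100/2209) + 15*I*√22 - 640/47 - 10*I*√22/47) + 7162) + √82 = ((510 + 200/2209 + 15*I*√22 - 640/47 - 10*I*√22/47) + 7162) + √82 = ((1096710/2209 + 695*I*√22/47) + 7162) + √82 = (16917568/2209 + 695*I*√22/47) + √82 = 16917568/2209 + √82 + 695*I*√22/47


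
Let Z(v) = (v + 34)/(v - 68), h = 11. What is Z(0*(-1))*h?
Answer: -11/2 ≈ -5.5000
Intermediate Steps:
Z(v) = (34 + v)/(-68 + v)
Z(0*(-1))*h = ((34 + 0*(-1))/(-68 + 0*(-1)))*11 = ((34 + 0)/(-68 + 0))*11 = (34/(-68))*11 = -1/68*34*11 = -½*11 = -11/2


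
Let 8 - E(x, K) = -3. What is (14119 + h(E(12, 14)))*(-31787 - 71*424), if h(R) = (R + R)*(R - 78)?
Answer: -782611695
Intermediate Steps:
E(x, K) = 11 (E(x, K) = 8 - 1*(-3) = 8 + 3 = 11)
h(R) = 2*R*(-78 + R) (h(R) = (2*R)*(-78 + R) = 2*R*(-78 + R))
(14119 + h(E(12, 14)))*(-31787 - 71*424) = (14119 + 2*11*(-78 + 11))*(-31787 - 71*424) = (14119 + 2*11*(-67))*(-31787 - 30104) = (14119 - 1474)*(-61891) = 12645*(-61891) = -782611695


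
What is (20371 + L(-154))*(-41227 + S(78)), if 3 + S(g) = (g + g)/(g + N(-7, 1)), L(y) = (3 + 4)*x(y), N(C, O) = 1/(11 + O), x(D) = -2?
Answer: -786403897766/937 ≈ -8.3928e+8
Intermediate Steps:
L(y) = -14 (L(y) = (3 + 4)*(-2) = 7*(-2) = -14)
S(g) = -3 + 2*g/(1/12 + g) (S(g) = -3 + (g + g)/(g + 1/(11 + 1)) = -3 + (2*g)/(g + 1/12) = -3 + (2*g)/(1/12 + g) = -3 + 2*g/(1/12 + g))
(20371 + L(-154))*(-41227 + S(78)) = (20371 - 14)*(-41227 + 3*(-1 - 4*78)/(1 + 12*78)) = 20357*(-41227 + 3*(-1 - 312)/(1 + 936)) = 20357*(-41227 + 3*(-313)/937) = 20357*(-41227 + 3*(1/937)*(-313)) = 20357*(-41227 - 939/937) = 20357*(-38630638/937) = -786403897766/937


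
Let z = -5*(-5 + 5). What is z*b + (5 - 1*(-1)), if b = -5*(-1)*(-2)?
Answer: 6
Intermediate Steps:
b = -10 (b = 5*(-2) = -10)
z = 0 (z = -5*0 = 0)
z*b + (5 - 1*(-1)) = 0*(-10) + (5 - 1*(-1)) = 0 + (5 + 1) = 0 + 6 = 6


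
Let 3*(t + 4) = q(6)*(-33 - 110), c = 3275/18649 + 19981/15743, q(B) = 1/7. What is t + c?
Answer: -634476265/67751817 ≈ -9.3647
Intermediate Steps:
q(B) = 1/7
c = 32629538/22583939 (c = 3275*(1/18649) + 19981*(1/15743) = 3275/18649 + 1537/1211 = 32629538/22583939 ≈ 1.4448)
t = -227/21 (t = -4 + ((-33 - 110)/7)/3 = -4 + ((1/7)*(-143))/3 = -4 + (1/3)*(-143/7) = -4 - 143/21 = -227/21 ≈ -10.810)
t + c = -227/21 + 32629538/22583939 = -634476265/67751817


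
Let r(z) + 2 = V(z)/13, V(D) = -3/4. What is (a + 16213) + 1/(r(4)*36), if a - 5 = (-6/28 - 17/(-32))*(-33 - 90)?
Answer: 3490004425/215712 ≈ 16179.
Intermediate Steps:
V(D) = -3/4 (V(D) = -3*1/4 = -3/4)
r(z) = -107/52 (r(z) = -2 - 3/4/13 = -2 - 3/4*1/13 = -2 - 3/52 = -107/52)
a = -7613/224 (a = 5 + (-6/28 - 17/(-32))*(-33 - 90) = 5 + (-6*1/28 - 17*(-1/32))*(-123) = 5 + (-3/14 + 17/32)*(-123) = 5 + (71/224)*(-123) = 5 - 8733/224 = -7613/224 ≈ -33.987)
(a + 16213) + 1/(r(4)*36) = (-7613/224 + 16213) + 1/(-107/52*36) = 3624099/224 + 1/(-963/13) = 3624099/224 - 13/963 = 3490004425/215712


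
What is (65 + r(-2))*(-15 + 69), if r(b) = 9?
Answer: 3996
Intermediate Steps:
(65 + r(-2))*(-15 + 69) = (65 + 9)*(-15 + 69) = 74*54 = 3996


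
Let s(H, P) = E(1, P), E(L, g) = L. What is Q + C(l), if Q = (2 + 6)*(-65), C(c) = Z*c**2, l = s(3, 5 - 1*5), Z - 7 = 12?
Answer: -501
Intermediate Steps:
Z = 19 (Z = 7 + 12 = 19)
s(H, P) = 1
l = 1
C(c) = 19*c**2
Q = -520 (Q = 8*(-65) = -520)
Q + C(l) = -520 + 19*1**2 = -520 + 19*1 = -520 + 19 = -501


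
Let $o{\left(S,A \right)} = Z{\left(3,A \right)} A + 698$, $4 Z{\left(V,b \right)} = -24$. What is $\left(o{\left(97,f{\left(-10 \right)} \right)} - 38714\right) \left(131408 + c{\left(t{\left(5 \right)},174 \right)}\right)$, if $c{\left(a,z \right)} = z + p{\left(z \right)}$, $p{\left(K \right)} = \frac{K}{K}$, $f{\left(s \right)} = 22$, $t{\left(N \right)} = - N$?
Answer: $-5019628284$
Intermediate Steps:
$Z{\left(V,b \right)} = -6$ ($Z{\left(V,b \right)} = \frac{1}{4} \left(-24\right) = -6$)
$p{\left(K \right)} = 1$
$o{\left(S,A \right)} = 698 - 6 A$ ($o{\left(S,A \right)} = - 6 A + 698 = 698 - 6 A$)
$c{\left(a,z \right)} = 1 + z$ ($c{\left(a,z \right)} = z + 1 = 1 + z$)
$\left(o{\left(97,f{\left(-10 \right)} \right)} - 38714\right) \left(131408 + c{\left(t{\left(5 \right)},174 \right)}\right) = \left(\left(698 - 132\right) - 38714\right) \left(131408 + \left(1 + 174\right)\right) = \left(\left(698 - 132\right) - 38714\right) \left(131408 + 175\right) = \left(566 - 38714\right) 131583 = \left(-38148\right) 131583 = -5019628284$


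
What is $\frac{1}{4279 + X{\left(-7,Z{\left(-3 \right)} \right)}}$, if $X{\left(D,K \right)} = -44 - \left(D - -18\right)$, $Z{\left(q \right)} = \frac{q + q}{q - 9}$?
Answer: $\frac{1}{4224} \approx 0.00023674$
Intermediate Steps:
$Z{\left(q \right)} = \frac{2 q}{-9 + q}$
$X{\left(D,K \right)} = -62 - D$ ($X{\left(D,K \right)} = -44 - \left(D + 18\right) = -44 - \left(18 + D\right) = -62 - D$)
$\frac{1}{4279 + X{\left(-7,Z{\left(-3 \right)} \right)}} = \frac{1}{4279 - 55} = \frac{1}{4224}$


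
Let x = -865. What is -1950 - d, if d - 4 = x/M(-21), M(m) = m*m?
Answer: -860849/441 ≈ -1952.0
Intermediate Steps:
M(m) = m²
d = 899/441 (d = 4 - 865/((-21)²) = 4 - 865/441 = 899/441 ≈ 2.0385)
-1950 - d = -1950 - 1*899/441 = -1950 - 899/441 = -860849/441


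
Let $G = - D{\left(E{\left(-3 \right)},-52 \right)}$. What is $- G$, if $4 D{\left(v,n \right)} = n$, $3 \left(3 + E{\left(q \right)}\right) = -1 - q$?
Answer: $-13$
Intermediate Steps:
$E{\left(q \right)} = - \frac{10}{3} - \frac{q}{3}$ ($E{\left(q \right)} = -3 + \frac{-1 - q}{3} = -3 - \left(\frac{1}{3} + \frac{q}{3}\right) = - \frac{10}{3} - \frac{q}{3}$)
$D{\left(v,n \right)} = \frac{n}{4}$
$G = 13$ ($G = - \frac{-52}{4} = \left(-1\right) \left(-13\right) = 13$)
$- G = \left(-1\right) 13 = -13$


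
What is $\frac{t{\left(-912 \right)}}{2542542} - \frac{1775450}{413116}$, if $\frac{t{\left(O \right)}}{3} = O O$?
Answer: $- \frac{15277789171}{4606863074} \approx -3.3163$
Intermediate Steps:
$t{\left(O \right)} = 3 O^{2}$ ($t{\left(O \right)} = 3 O O = 3 O^{2}$)
$\frac{t{\left(-912 \right)}}{2542542} - \frac{1775450}{413116} = \frac{3 \left(-912\right)^{2}}{2542542} - \frac{1775450}{413116} = 3 \cdot 831744 \cdot \frac{1}{2542542} - \frac{887725}{206558} = 2495232 \cdot \frac{1}{2542542} - \frac{887725}{206558} = \frac{21888}{22303} - \frac{887725}{206558} = - \frac{15277789171}{4606863074}$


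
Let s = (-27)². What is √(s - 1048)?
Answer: I*√319 ≈ 17.861*I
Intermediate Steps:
s = 729
√(s - 1048) = √(729 - 1048) = √(-319) = I*√319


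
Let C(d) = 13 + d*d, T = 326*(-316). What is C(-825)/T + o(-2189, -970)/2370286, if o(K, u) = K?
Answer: -403383056123/61044345644 ≈ -6.6080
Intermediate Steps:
T = -103016
C(d) = 13 + d**2
C(-825)/T + o(-2189, -970)/2370286 = (13 + (-825)**2)/(-103016) - 2189/2370286 = (13 + 680625)*(-1/103016) - 2189*1/2370286 = 680638*(-1/103016) - 2189/2370286 = -340319/51508 - 2189/2370286 = -403383056123/61044345644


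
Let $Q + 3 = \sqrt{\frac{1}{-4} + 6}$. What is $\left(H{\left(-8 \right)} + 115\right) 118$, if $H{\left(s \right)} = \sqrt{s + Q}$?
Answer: $13570 + 59 \sqrt{-44 + 2 \sqrt{23}} \approx 13570.0 + 346.09 i$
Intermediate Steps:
$Q = -3 + \frac{\sqrt{23}}{2}$ ($Q = -3 + \sqrt{\frac{1}{-4} + 6} = -3 + \sqrt{- \frac{1}{4} + 6} = -3 + \sqrt{\frac{23}{4}} = -3 + \frac{\sqrt{23}}{2} \approx -0.60208$)
$H{\left(s \right)} = \sqrt{-3 + s + \frac{\sqrt{23}}{2}}$ ($H{\left(s \right)} = \sqrt{s - \left(3 - \frac{\sqrt{23}}{2}\right)} = \sqrt{-3 + s + \frac{\sqrt{23}}{2}}$)
$\left(H{\left(-8 \right)} + 115\right) 118 = \left(\frac{\sqrt{-12 + 2 \sqrt{23} + 4 \left(-8\right)}}{2} + 115\right) 118 = \left(\frac{\sqrt{-12 + 2 \sqrt{23} - 32}}{2} + 115\right) 118 = \left(\frac{\sqrt{-44 + 2 \sqrt{23}}}{2} + 115\right) 118 = \left(115 + \frac{\sqrt{-44 + 2 \sqrt{23}}}{2}\right) 118 = 13570 + 59 \sqrt{-44 + 2 \sqrt{23}}$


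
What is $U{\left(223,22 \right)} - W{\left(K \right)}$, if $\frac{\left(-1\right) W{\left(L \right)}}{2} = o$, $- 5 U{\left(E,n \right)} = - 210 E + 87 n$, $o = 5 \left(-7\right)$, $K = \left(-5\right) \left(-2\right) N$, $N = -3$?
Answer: $\frac{44566}{5} \approx 8913.2$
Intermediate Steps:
$K = -30$ ($K = \left(-5\right) \left(-2\right) \left(-3\right) = 10 \left(-3\right) = -30$)
$o = -35$
$U{\left(E,n \right)} = 42 E - \frac{87 n}{5}$ ($U{\left(E,n \right)} = - \frac{- 210 E + 87 n}{5} = 42 E - \frac{87 n}{5}$)
$W{\left(L \right)} = 70$ ($W{\left(L \right)} = \left(-2\right) \left(-35\right) = 70$)
$U{\left(223,22 \right)} - W{\left(K \right)} = \left(42 \cdot 223 - \frac{1914}{5}\right) - 70 = \left(9366 - \frac{1914}{5}\right) - 70 = \frac{44916}{5} - 70 = \frac{44566}{5}$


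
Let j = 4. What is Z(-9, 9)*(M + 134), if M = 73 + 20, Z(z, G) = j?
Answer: 908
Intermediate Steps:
Z(z, G) = 4
M = 93
Z(-9, 9)*(M + 134) = 4*(93 + 134) = 4*227 = 908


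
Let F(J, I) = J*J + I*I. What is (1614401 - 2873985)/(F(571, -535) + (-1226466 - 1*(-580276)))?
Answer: 314896/8481 ≈ 37.130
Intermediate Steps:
F(J, I) = I**2 + J**2 (F(J, I) = J**2 + I**2 = I**2 + J**2)
(1614401 - 2873985)/(F(571, -535) + (-1226466 - 1*(-580276))) = (1614401 - 2873985)/(((-535)**2 + 571**2) + (-1226466 - 1*(-580276))) = -1259584/((286225 + 326041) + (-1226466 + 580276)) = -1259584/(612266 - 646190) = -1259584/(-33924) = -1259584*(-1/33924) = 314896/8481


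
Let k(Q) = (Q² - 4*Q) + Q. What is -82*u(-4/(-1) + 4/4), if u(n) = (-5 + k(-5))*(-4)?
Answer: 11480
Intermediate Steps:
k(Q) = Q² - 3*Q
u(n) = -140 (u(n) = (-5 - 5*(-3 - 5))*(-4) = (-5 - 5*(-8))*(-4) = (-5 + 40)*(-4) = 35*(-4) = -140)
-82*u(-4/(-1) + 4/4) = -82*(-140) = 11480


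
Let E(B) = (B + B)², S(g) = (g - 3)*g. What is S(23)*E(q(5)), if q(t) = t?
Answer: 46000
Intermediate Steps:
S(g) = g*(-3 + g) (S(g) = (-3 + g)*g = g*(-3 + g))
E(B) = 4*B² (E(B) = (2*B)² = 4*B²)
S(23)*E(q(5)) = (23*(-3 + 23))*(4*5²) = (23*20)*(4*25) = 460*100 = 46000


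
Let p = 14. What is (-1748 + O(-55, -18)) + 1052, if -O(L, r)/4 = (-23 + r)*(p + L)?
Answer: -7420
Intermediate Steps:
O(L, r) = -4*(-23 + r)*(14 + L)
(-1748 + O(-55, -18)) + 1052 = (-1748 + (1288 - 56*(-18) + 92*(-55) - 4*(-55)*(-18))) + 1052 = (-1748 + (1288 + 1008 - 5060 - 3960)) + 1052 = (-1748 - 6724) + 1052 = -8472 + 1052 = -7420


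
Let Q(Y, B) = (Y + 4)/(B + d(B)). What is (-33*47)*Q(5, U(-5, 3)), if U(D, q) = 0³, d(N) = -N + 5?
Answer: -13959/5 ≈ -2791.8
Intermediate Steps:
d(N) = 5 - N
U(D, q) = 0
Q(Y, B) = ⅘ + Y/5 (Q(Y, B) = (Y + 4)/(B + (5 - B)) = (4 + Y)/5 = (4 + Y)*(⅕) = ⅘ + Y/5)
(-33*47)*Q(5, U(-5, 3)) = (-33*47)*(⅘ + (⅕)*5) = -1551*(⅘ + 1) = -1551*9/5 = -13959/5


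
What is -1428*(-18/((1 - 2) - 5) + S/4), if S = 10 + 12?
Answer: -12138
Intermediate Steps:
S = 22
-1428*(-18/((1 - 2) - 5) + S/4) = -1428*(-18/((1 - 2) - 5) + 22/4) = -1428*(-18/(-1 - 5) + 22*(¼)) = -1428*(-18/(-6) + 11/2) = -1428*(-18*(-⅙) + 11/2) = -1428*(3 + 11/2) = -1428*17/2 = -12138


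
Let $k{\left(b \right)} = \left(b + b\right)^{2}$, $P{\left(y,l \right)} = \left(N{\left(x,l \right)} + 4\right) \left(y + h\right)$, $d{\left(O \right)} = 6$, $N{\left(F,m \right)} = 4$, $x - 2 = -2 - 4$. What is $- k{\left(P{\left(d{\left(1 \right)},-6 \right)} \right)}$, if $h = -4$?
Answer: $-1024$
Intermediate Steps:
$x = -4$ ($x = 2 - 6 = -4$)
$P{\left(y,l \right)} = -32 + 8 y$ ($P{\left(y,l \right)} = \left(4 + 4\right) \left(y - 4\right) = 8 \left(-4 + y\right) = -32 + 8 y$)
$k{\left(b \right)} = 4 b^{2}$ ($k{\left(b \right)} = \left(2 b\right)^{2} = 4 b^{2}$)
$- k{\left(P{\left(d{\left(1 \right)},-6 \right)} \right)} = - 4 \left(-32 + 8 \cdot 6\right)^{2} = - 4 \left(-32 + 48\right)^{2} = - 4 \cdot 16^{2} = - 4 \cdot 256 = \left(-1\right) 1024 = -1024$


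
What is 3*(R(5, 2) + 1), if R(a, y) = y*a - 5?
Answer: 18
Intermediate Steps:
R(a, y) = -5 + a*y (R(a, y) = a*y - 5 = -5 + a*y)
3*(R(5, 2) + 1) = 3*((-5 + 5*2) + 1) = 3*((-5 + 10) + 1) = 3*(5 + 1) = 3*6 = 18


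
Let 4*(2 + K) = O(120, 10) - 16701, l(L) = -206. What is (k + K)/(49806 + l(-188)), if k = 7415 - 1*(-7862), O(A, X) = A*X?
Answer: 45599/198400 ≈ 0.22983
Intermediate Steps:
k = 15277 (k = 7415 + 7862 = 15277)
K = -15509/4 (K = -2 + (120*10 - 16701)/4 = -2 + (1200 - 16701)/4 = -2 + (¼)*(-15501) = -2 - 15501/4 = -15509/4 ≈ -3877.3)
(k + K)/(49806 + l(-188)) = (15277 - 15509/4)/(49806 - 206) = (45599/4)/49600 = (45599/4)*(1/49600) = 45599/198400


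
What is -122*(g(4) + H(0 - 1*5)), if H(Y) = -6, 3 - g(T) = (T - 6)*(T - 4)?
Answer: 366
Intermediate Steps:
g(T) = 3 - (-6 + T)*(-4 + T) (g(T) = 3 - (T - 6)*(T - 4) = 3 - (-6 + T)*(-4 + T))
-122*(g(4) + H(0 - 1*5)) = -122*((-21 - 1*4**2 + 10*4) - 6) = -122*((-21 - 1*16 + 40) - 6) = -122*((-21 - 16 + 40) - 6) = -122*(3 - 6) = -122*(-3) = 366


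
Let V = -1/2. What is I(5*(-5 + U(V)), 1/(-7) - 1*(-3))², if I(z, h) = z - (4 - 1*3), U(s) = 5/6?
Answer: 17161/36 ≈ 476.69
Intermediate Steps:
V = -½ (V = -1*½ = -½ ≈ -0.50000)
U(s) = ⅚ (U(s) = 5*(⅙) = ⅚)
I(z, h) = -1 + z (I(z, h) = z - (4 - 3) = z - 1*1 = z - 1 = -1 + z)
I(5*(-5 + U(V)), 1/(-7) - 1*(-3))² = (-1 + 5*(-5 + ⅚))² = (-1 + 5*(-25/6))² = (-1 - 125/6)² = (-131/6)² = 17161/36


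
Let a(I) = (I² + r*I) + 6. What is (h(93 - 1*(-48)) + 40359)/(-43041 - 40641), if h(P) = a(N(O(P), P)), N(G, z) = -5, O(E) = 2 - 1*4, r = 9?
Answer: -40345/83682 ≈ -0.48212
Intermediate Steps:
O(E) = -2 (O(E) = 2 - 4 = -2)
a(I) = 6 + I² + 9*I (a(I) = (I² + 9*I) + 6 = 6 + I² + 9*I)
h(P) = -14 (h(P) = 6 + (-5)² + 9*(-5) = 6 + 25 - 45 = -14)
(h(93 - 1*(-48)) + 40359)/(-43041 - 40641) = (-14 + 40359)/(-43041 - 40641) = 40345/(-83682) = 40345*(-1/83682) = -40345/83682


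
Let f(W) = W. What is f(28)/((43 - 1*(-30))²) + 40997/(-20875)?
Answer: -217888513/111242875 ≈ -1.9587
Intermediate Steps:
f(28)/((43 - 1*(-30))²) + 40997/(-20875) = 28/((43 - 1*(-30))²) + 40997/(-20875) = 28/((43 + 30)²) + 40997*(-1/20875) = 28/(73²) - 40997/20875 = 28/5329 - 40997/20875 = -217888513/111242875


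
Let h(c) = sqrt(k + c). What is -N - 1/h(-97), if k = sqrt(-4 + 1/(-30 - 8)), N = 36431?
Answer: -36431 - sqrt(38)/sqrt(-3686 + 3*I*sqrt(646)) ≈ -36431.0 + 0.10152*I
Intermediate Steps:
k = 3*I*sqrt(646)/38 (k = sqrt(-4 + 1/(-38)) = sqrt(-4 - 1/38) = sqrt(-153/38) = 3*I*sqrt(646)/38 ≈ 2.0066*I)
h(c) = sqrt(c + 3*I*sqrt(646)/38) (h(c) = sqrt(3*I*sqrt(646)/38 + c) = sqrt(c + 3*I*sqrt(646)/38))
-N - 1/h(-97) = -1*36431 - 1/(sqrt(1444*(-97) + 114*I*sqrt(646))/38) = -36431 - 1/(sqrt(-140068 + 114*I*sqrt(646))/38) = -36431 - 38/sqrt(-140068 + 114*I*sqrt(646))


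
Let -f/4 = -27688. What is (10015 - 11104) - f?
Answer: -111841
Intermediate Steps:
f = 110752 (f = -4*(-27688) = 110752)
(10015 - 11104) - f = (10015 - 11104) - 1*110752 = -1089 - 110752 = -111841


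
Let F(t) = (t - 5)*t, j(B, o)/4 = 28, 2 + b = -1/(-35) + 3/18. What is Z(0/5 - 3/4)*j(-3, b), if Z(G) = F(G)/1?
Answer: 483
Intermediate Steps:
b = -379/210 (b = -2 + (-1/(-35) + 3/18) = -2 + (-1*(-1/35) + 3*(1/18)) = -2 + (1/35 + ⅙) = -2 + 41/210 = -379/210 ≈ -1.8048)
j(B, o) = 112 (j(B, o) = 4*28 = 112)
F(t) = t*(-5 + t) (F(t) = (-5 + t)*t = t*(-5 + t))
Z(G) = G*(-5 + G) (Z(G) = (G*(-5 + G))/1 = (G*(-5 + G))*1 = G*(-5 + G))
Z(0/5 - 3/4)*j(-3, b) = ((0/5 - 3/4)*(-5 + (0/5 - 3/4)))*112 = ((0*(⅕) - 3*¼)*(-5 + (0*(⅕) - 3*¼)))*112 = ((0 - ¾)*(-5 + (0 - ¾)))*112 = -3*(-5 - ¾)/4*112 = -¾*(-23/4)*112 = (69/16)*112 = 483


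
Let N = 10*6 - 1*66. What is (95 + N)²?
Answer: 7921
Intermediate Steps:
N = -6 (N = 60 - 66 = -6)
(95 + N)² = (95 - 6)² = 89² = 7921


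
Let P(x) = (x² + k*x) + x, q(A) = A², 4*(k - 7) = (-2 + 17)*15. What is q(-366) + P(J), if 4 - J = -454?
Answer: 746293/2 ≈ 3.7315e+5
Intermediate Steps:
k = 253/4 (k = 7 + ((-2 + 17)*15)/4 = 7 + (15*15)/4 = 7 + (¼)*225 = 7 + 225/4 = 253/4 ≈ 63.250)
J = 458 (J = 4 - 1*(-454) = 4 + 454 = 458)
P(x) = x² + 257*x/4 (P(x) = (x² + 253*x/4) + x = x² + 257*x/4)
q(-366) + P(J) = (-366)² + (¼)*458*(257 + 4*458) = 133956 + (¼)*458*(257 + 1832) = 133956 + (¼)*458*2089 = 133956 + 478381/2 = 746293/2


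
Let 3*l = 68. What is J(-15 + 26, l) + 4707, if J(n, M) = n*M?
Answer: 14869/3 ≈ 4956.3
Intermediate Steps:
l = 68/3 (l = (1/3)*68 = 68/3 ≈ 22.667)
J(n, M) = M*n
J(-15 + 26, l) + 4707 = 68*(-15 + 26)/3 + 4707 = (68/3)*11 + 4707 = 748/3 + 4707 = 14869/3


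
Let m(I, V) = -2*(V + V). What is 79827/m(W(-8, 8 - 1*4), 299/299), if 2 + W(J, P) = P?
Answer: -79827/4 ≈ -19957.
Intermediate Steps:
W(J, P) = -2 + P
m(I, V) = -4*V
79827/m(W(-8, 8 - 1*4), 299/299) = 79827/((-1196/299)) = 79827/((-4*1)) = 79827/(-4) = 79827*(-1/4) = -79827/4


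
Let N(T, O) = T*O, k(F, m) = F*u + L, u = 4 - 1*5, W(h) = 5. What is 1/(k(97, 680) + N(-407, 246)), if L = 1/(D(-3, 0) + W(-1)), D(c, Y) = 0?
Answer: -5/501094 ≈ -9.9782e-6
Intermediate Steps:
L = ⅕ (L = 1/(0 + 5) = 1/5 = ⅕ ≈ 0.20000)
u = -1 (u = 4 - 5 = -1)
k(F, m) = ⅕ - F (k(F, m) = F*(-1) + ⅕ = -F + ⅕ = ⅕ - F)
N(T, O) = O*T
1/(k(97, 680) + N(-407, 246)) = 1/((⅕ - 1*97) + 246*(-407)) = 1/((⅕ - 97) - 100122) = 1/(-484/5 - 100122) = 1/(-501094/5) = -5/501094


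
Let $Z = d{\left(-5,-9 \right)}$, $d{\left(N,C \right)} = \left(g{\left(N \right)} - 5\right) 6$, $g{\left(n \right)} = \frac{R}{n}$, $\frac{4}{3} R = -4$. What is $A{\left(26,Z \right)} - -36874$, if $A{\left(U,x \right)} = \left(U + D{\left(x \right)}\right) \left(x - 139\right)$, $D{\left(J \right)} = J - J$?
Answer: $\frac{162868}{5} \approx 32574.0$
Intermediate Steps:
$R = -3$ ($R = \frac{3}{4} \left(-4\right) = -3$)
$g{\left(n \right)} = - \frac{3}{n}$
$D{\left(J \right)} = 0$
$d{\left(N,C \right)} = -30 - \frac{18}{N}$ ($d{\left(N,C \right)} = \left(- \frac{3}{N} - 5\right) 6 = \left(-5 - \frac{3}{N}\right) 6 = -30 - \frac{18}{N}$)
$Z = - \frac{132}{5}$ ($Z = -30 - \frac{18}{-5} = -30 - - \frac{18}{5} = -30 + \frac{18}{5} = - \frac{132}{5} \approx -26.4$)
$A{\left(U,x \right)} = U \left(-139 + x\right)$ ($A{\left(U,x \right)} = \left(U + 0\right) \left(x - 139\right) = U \left(-139 + x\right)$)
$A{\left(26,Z \right)} - -36874 = 26 \left(-139 - \frac{132}{5}\right) - -36874 = 26 \left(- \frac{827}{5}\right) + 36874 = - \frac{21502}{5} + 36874 = \frac{162868}{5}$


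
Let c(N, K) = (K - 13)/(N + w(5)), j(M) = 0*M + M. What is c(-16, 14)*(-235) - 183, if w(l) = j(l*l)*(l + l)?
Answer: -43057/234 ≈ -184.00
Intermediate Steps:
j(M) = M (j(M) = 0 + M = M)
w(l) = 2*l³ (w(l) = (l*l)*(l + l) = l²*(2*l) = 2*l³)
c(N, K) = (-13 + K)/(250 + N) (c(N, K) = (K - 13)/(N + 2*5³) = (-13 + K)/(N + 2*125) = (-13 + K)/(N + 250) = (-13 + K)/(250 + N))
c(-16, 14)*(-235) - 183 = ((-13 + 14)/(250 - 16))*(-235) - 183 = (1/234)*(-235) - 183 = -235/234 - 183 = -43057/234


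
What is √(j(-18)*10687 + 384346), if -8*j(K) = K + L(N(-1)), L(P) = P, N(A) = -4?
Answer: √1654941/2 ≈ 643.22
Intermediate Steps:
j(K) = ½ - K/8 (j(K) = -(K - 4)/8 = -(-4 + K)/8 = ½ - K/8)
√(j(-18)*10687 + 384346) = √((½ - ⅛*(-18))*10687 + 384346) = √((½ + 9/4)*10687 + 384346) = √((11/4)*10687 + 384346) = √(117557/4 + 384346) = √(1654941/4) = √1654941/2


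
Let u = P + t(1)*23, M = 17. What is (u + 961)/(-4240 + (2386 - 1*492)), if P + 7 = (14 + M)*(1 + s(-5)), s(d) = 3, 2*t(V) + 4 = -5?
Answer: -1949/4692 ≈ -0.41539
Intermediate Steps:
t(V) = -9/2 (t(V) = -2 + (½)*(-5) = -2 - 5/2 = -9/2)
P = 117 (P = -7 + (14 + 17)*(1 + 3) = -7 + 31*4 = -7 + 124 = 117)
u = 27/2 (u = 117 - 9/2*23 = 117 - 207/2 = 27/2 ≈ 13.500)
(u + 961)/(-4240 + (2386 - 1*492)) = (27/2 + 961)/(-4240 + (2386 - 1*492)) = 1949/(2*(-4240 + (2386 - 492))) = 1949/(2*(-4240 + 1894)) = (1949/2)/(-2346) = (1949/2)*(-1/2346) = -1949/4692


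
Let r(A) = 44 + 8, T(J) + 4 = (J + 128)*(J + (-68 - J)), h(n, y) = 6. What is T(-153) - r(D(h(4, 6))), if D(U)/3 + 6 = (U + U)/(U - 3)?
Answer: 1644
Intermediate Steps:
D(U) = -18 + 6*U/(-3 + U) (D(U) = -18 + 3*((U + U)/(U - 3)) = -18 + 3*((2*U)/(-3 + U)) = -18 + 3*(2*U/(-3 + U)) = -18 + 6*U/(-3 + U))
T(J) = -8708 - 68*J (T(J) = -4 + (J + 128)*(J + (-68 - J)) = -4 + (128 + J)*(-68) = -4 + (-8704 - 68*J) = -8708 - 68*J)
r(A) = 52
T(-153) - r(D(h(4, 6))) = (-8708 - 68*(-153)) - 1*52 = (-8708 + 10404) - 52 = 1696 - 52 = 1644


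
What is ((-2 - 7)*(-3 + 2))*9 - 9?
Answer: 72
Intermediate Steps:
((-2 - 7)*(-3 + 2))*9 - 9 = -9*(-1)*9 - 9 = 9*9 - 9 = 81 - 9 = 72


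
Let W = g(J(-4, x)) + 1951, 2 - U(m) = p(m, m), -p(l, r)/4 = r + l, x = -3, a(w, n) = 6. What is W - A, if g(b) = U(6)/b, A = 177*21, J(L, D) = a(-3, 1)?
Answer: -5273/3 ≈ -1757.7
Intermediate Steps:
J(L, D) = 6
p(l, r) = -4*l - 4*r (p(l, r) = -4*(r + l) = -4*(l + r) = -4*l - 4*r)
U(m) = 2 + 8*m (U(m) = 2 - (-4*m - 4*m) = 2 - (-8)*m = 2 + 8*m)
A = 3717
g(b) = 50/b (g(b) = (2 + 8*6)/b = (2 + 48)/b = 50/b)
W = 5878/3 (W = 50/6 + 1951 = 50*(⅙) + 1951 = 25/3 + 1951 = 5878/3 ≈ 1959.3)
W - A = 5878/3 - 1*3717 = 5878/3 - 3717 = -5273/3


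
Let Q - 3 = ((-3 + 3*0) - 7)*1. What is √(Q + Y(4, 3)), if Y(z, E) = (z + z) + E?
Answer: 2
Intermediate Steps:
Y(z, E) = E + 2*z (Y(z, E) = 2*z + E = E + 2*z)
Q = -7 (Q = 3 + ((-3 + 3*0) - 7)*1 = 3 + ((-3 + 0) - 7)*1 = 3 + (-3 - 7)*1 = 3 - 10*1 = 3 - 10 = -7)
√(Q + Y(4, 3)) = √(-7 + (3 + 2*4)) = √(-7 + (3 + 8)) = √(-7 + 11) = √4 = 2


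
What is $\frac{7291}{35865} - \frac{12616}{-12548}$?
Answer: $\frac{135990077}{112508505} \approx 1.2087$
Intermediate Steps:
$\frac{7291}{35865} - \frac{12616}{-12548} = 7291 \cdot \frac{1}{35865} - - \frac{3154}{3137} = \frac{7291}{35865} + \frac{3154}{3137} = \frac{135990077}{112508505}$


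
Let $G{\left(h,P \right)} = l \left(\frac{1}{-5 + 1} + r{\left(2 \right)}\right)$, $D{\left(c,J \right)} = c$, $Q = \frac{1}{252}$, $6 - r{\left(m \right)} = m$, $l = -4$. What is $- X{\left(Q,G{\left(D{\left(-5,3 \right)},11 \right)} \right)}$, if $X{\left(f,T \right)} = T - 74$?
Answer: $89$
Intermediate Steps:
$r{\left(m \right)} = 6 - m$
$Q = \frac{1}{252} \approx 0.0039683$
$G{\left(h,P \right)} = -15$ ($G{\left(h,P \right)} = - 4 \left(\frac{1}{-5 + 1} + \left(6 - 2\right)\right) = - 4 \left(\frac{1}{-4} + \left(6 - 2\right)\right) = - 4 \left(- \frac{1}{4} + 4\right) = \left(-4\right) \frac{15}{4} = -15$)
$X{\left(f,T \right)} = -74 + T$
$- X{\left(Q,G{\left(D{\left(-5,3 \right)},11 \right)} \right)} = - (-74 - 15) = \left(-1\right) \left(-89\right) = 89$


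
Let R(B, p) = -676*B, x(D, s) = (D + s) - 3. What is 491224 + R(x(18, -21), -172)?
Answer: 495280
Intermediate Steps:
x(D, s) = -3 + D + s
491224 + R(x(18, -21), -172) = 491224 - 676*(-3 + 18 - 21) = 491224 - 676*(-6) = 491224 + 4056 = 495280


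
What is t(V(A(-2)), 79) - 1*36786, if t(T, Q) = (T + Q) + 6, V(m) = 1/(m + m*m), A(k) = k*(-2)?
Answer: -734019/20 ≈ -36701.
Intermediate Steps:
A(k) = -2*k
V(m) = 1/(m + m²)
t(T, Q) = 6 + Q + T (t(T, Q) = (Q + T) + 6 = 6 + Q + T)
t(V(A(-2)), 79) - 1*36786 = (6 + 79 + 1/(((-2*(-2)))*(1 - 2*(-2)))) - 1*36786 = (6 + 79 + 1/(4*(1 + 4))) - 36786 = (6 + 79 + (¼)/5) - 36786 = (6 + 79 + (¼)*(⅕)) - 36786 = (6 + 79 + 1/20) - 36786 = 1701/20 - 36786 = -734019/20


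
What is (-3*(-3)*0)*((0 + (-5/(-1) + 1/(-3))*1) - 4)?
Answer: 0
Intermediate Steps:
(-3*(-3)*0)*((0 + (-5/(-1) + 1/(-3))*1) - 4) = (9*0)*((0 + (-5*(-1) + 1*(-⅓))*1) - 4) = 0*((0 + (5 - ⅓)*1) - 4) = 0*((0 + (14/3)*1) - 4) = 0*((0 + 14/3) - 4) = 0*(14/3 - 4) = 0*(⅔) = 0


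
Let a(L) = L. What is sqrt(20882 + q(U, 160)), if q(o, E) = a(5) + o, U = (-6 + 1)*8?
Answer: sqrt(20847) ≈ 144.38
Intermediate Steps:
U = -40 (U = -5*8 = -40)
q(o, E) = 5 + o
sqrt(20882 + q(U, 160)) = sqrt(20882 + (5 - 40)) = sqrt(20882 - 35) = sqrt(20847)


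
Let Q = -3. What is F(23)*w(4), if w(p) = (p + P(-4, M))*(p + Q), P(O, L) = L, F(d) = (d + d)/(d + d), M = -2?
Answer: 2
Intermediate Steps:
F(d) = 1 (F(d) = (2*d)/((2*d)) = (2*d)*(1/(2*d)) = 1)
w(p) = (-3 + p)*(-2 + p) (w(p) = (p - 2)*(p - 3) = (-2 + p)*(-3 + p) = (-3 + p)*(-2 + p))
F(23)*w(4) = 1*(6 + 4² - 5*4) = 1*(6 + 16 - 20) = 1*2 = 2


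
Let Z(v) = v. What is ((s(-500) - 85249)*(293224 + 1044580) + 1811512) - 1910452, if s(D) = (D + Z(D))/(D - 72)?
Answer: -1254486346496/11 ≈ -1.1404e+11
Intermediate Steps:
s(D) = 2*D/(-72 + D) (s(D) = (D + D)/(D - 72) = (2*D)/(-72 + D) = 2*D/(-72 + D))
((s(-500) - 85249)*(293224 + 1044580) + 1811512) - 1910452 = ((2*(-500)/(-72 - 500) - 85249)*(293224 + 1044580) + 1811512) - 1910452 = ((2*(-500)/(-572) - 85249)*1337804 + 1811512) - 1910452 = ((2*(-500)*(-1/572) - 85249)*1337804 + 1811512) - 1910452 = ((250/143 - 85249)*1337804 + 1811512) - 1910452 = (-12190357/143*1337804 + 1811512) - 1910452 = (-1254485258156/11 + 1811512) - 1910452 = -1254465331524/11 - 1910452 = -1254486346496/11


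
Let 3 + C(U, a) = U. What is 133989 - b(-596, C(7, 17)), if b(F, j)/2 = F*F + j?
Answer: -576451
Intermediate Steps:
C(U, a) = -3 + U
b(F, j) = 2*j + 2*F² (b(F, j) = 2*(F*F + j) = 2*(F² + j) = 2*(j + F²) = 2*j + 2*F²)
133989 - b(-596, C(7, 17)) = 133989 - (2*(-3 + 7) + 2*(-596)²) = 133989 - (2*4 + 2*355216) = 133989 - (8 + 710432) = 133989 - 1*710440 = 133989 - 710440 = -576451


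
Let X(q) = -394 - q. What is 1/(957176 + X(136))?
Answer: 1/956646 ≈ 1.0453e-6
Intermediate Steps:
1/(957176 + X(136)) = 1/(957176 + (-394 - 1*136)) = 1/(957176 + (-394 - 136)) = 1/(957176 - 530) = 1/956646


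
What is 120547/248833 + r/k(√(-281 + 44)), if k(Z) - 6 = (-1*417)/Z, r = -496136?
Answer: -19503448100361/5043596077 + 68962904*I*√237/60807 ≈ -3867.0 + 17460.0*I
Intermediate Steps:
k(Z) = 6 - 417/Z (k(Z) = 6 + (-1*417)/Z = 6 - 417/Z)
120547/248833 + r/k(√(-281 + 44)) = 120547/248833 - 496136/(6 - 417/√(-281 + 44)) = 120547*(1/248833) - 496136/(6 - 417*(-I*√237/237)) = 120547/248833 - 496136/(6 - 417*(-I*√237/237)) = 120547/248833 - 496136/(6 - (-139)*I*√237/79) = 120547/248833 - 496136/(6 + 139*I*√237/79)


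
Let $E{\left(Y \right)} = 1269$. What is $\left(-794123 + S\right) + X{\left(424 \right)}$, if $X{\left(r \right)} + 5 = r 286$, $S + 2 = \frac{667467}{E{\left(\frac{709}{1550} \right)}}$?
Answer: $- \frac{31599981}{47} \approx -6.7234 \cdot 10^{5}$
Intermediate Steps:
$S = \frac{24627}{47}$ ($S = -2 + \frac{667467}{1269} = -2 + 667467 \cdot \frac{1}{1269} = -2 + \frac{24721}{47} = \frac{24627}{47} \approx 523.98$)
$X{\left(r \right)} = -5 + 286 r$ ($X{\left(r \right)} = -5 + r 286 = -5 + 286 r$)
$\left(-794123 + S\right) + X{\left(424 \right)} = \left(-794123 + \frac{24627}{47}\right) + \left(-5 + 286 \cdot 424\right) = - \frac{37299154}{47} + \left(-5 + 121264\right) = - \frac{37299154}{47} + 121259 = - \frac{31599981}{47}$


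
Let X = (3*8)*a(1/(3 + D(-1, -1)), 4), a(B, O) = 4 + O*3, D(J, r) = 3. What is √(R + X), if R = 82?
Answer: √466 ≈ 21.587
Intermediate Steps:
a(B, O) = 4 + 3*O
X = 384 (X = (3*8)*(4 + 3*4) = 24*(4 + 12) = 24*16 = 384)
√(R + X) = √(82 + 384) = √466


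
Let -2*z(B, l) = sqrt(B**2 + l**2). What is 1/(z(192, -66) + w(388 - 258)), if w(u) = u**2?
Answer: 3380/57119939 + 3*sqrt(1145)/285599695 ≈ 5.9529e-5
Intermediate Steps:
z(B, l) = -sqrt(B**2 + l**2)/2
1/(z(192, -66) + w(388 - 258)) = 1/(-sqrt(192**2 + (-66)**2)/2 + (388 - 258)**2) = 1/(-sqrt(36864 + 4356)/2 + 130**2) = 1/(-3*sqrt(1145) + 16900) = 1/(16900 - 3*sqrt(1145))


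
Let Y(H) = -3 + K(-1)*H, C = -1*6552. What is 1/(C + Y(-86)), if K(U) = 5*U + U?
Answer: -1/6039 ≈ -0.00016559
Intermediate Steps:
K(U) = 6*U
C = -6552
Y(H) = -3 - 6*H (Y(H) = -3 + (6*(-1))*H = -3 - 6*H)
1/(C + Y(-86)) = 1/(-6552 + (-3 - 6*(-86))) = 1/(-6552 + (-3 + 516)) = 1/(-6552 + 513) = 1/(-6039) = -1/6039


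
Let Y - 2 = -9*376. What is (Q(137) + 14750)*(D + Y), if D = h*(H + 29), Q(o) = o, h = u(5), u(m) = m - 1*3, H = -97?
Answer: -52372466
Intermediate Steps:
Y = -3382 (Y = 2 - 9*376 = 2 - 3384 = -3382)
u(m) = -3 + m (u(m) = m - 3 = -3 + m)
h = 2 (h = -3 + 5 = 2)
D = -136 (D = 2*(-97 + 29) = 2*(-68) = -136)
(Q(137) + 14750)*(D + Y) = (137 + 14750)*(-136 - 3382) = 14887*(-3518) = -52372466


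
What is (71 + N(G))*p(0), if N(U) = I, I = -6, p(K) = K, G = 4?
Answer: 0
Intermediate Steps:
N(U) = -6
(71 + N(G))*p(0) = (71 - 6)*0 = 65*0 = 0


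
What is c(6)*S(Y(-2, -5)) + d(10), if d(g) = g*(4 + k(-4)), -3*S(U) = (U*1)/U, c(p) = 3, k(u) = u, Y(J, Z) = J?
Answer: -1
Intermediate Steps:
S(U) = -⅓ (S(U) = -U*1/(3*U) = -U/(3*U) = -⅓*1 = -⅓)
d(g) = 0 (d(g) = g*(4 - 4) = g*0 = 0)
c(6)*S(Y(-2, -5)) + d(10) = 3*(-⅓) + 0 = -1 + 0 = -1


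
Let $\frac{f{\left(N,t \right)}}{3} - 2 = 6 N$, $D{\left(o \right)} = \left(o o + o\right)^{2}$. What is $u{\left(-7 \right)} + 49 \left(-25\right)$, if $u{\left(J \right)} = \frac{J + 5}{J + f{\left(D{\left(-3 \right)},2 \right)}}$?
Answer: $- \frac{792577}{647} \approx -1225.0$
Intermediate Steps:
$D{\left(o \right)} = \left(o + o^{2}\right)^{2}$ ($D{\left(o \right)} = \left(o^{2} + o\right)^{2} = \left(o + o^{2}\right)^{2}$)
$f{\left(N,t \right)} = 6 + 18 N$ ($f{\left(N,t \right)} = 6 + 3 \cdot 6 N = 6 + 18 N$)
$u{\left(J \right)} = \frac{5 + J}{654 + J}$ ($u{\left(J \right)} = \frac{J + 5}{J + \left(6 + 18 \left(-3\right)^{2} \left(1 - 3\right)^{2}\right)} = \frac{5 + J}{J + \left(6 + 18 \cdot 9 \left(-2\right)^{2}\right)} = \frac{5 + J}{J + \left(6 + 18 \cdot 9 \cdot 4\right)} = \frac{5 + J}{J + \left(6 + 18 \cdot 36\right)} = \frac{5 + J}{J + \left(6 + 648\right)} = \frac{5 + J}{J + 654} = \frac{5 + J}{654 + J}$)
$u{\left(-7 \right)} + 49 \left(-25\right) = \frac{5 - 7}{654 - 7} + 49 \left(-25\right) = \frac{1}{647} \left(-2\right) - 1225 = - \frac{2}{647} - 1225 = - \frac{792577}{647}$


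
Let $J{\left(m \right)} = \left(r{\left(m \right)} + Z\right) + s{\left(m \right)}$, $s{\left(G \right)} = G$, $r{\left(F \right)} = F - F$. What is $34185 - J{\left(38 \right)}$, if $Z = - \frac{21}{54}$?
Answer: $\frac{614653}{18} \approx 34147.0$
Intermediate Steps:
$r{\left(F \right)} = 0$
$Z = - \frac{7}{18}$ ($Z = \left(-21\right) \frac{1}{54} = - \frac{7}{18} \approx -0.38889$)
$J{\left(m \right)} = - \frac{7}{18} + m$ ($J{\left(m \right)} = \left(0 - \frac{7}{18}\right) + m = - \frac{7}{18} + m$)
$34185 - J{\left(38 \right)} = 34185 - \left(- \frac{7}{18} + 38\right) = 34185 - \frac{677}{18} = \frac{614653}{18}$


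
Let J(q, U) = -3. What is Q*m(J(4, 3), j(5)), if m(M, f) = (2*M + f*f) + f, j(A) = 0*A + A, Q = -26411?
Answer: -633864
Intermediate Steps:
j(A) = A (j(A) = 0 + A = A)
m(M, f) = f + f² + 2*M (m(M, f) = (2*M + f²) + f = (f² + 2*M) + f = f + f² + 2*M)
Q*m(J(4, 3), j(5)) = -26411*(5 + 5² + 2*(-3)) = -26411*(5 + 25 - 6) = -26411*24 = -633864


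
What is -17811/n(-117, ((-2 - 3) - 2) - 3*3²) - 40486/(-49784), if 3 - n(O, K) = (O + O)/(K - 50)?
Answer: -2068953013/24892 ≈ -83117.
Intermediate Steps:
n(O, K) = 3 - 2*O/(-50 + K) (n(O, K) = 3 - (O + O)/(K - 50) = 3 - 2*O/(-50 + K))
-17811/n(-117, ((-2 - 3) - 2) - 3*3²) - 40486/(-49784) = -17811*(-50 + (((-2 - 3) - 2) - 3*3²))/(-150 - 2*(-117) + 3*(((-2 - 3) - 2) - 3*3²)) - 40486/(-49784) = -17811*(-50 + ((-5 - 2) - 3*9))/(-150 + 234 + 3*((-5 - 2) - 3*9)) - 40486*(-1/49784) = -17811*(-50 + (-7 - 27))/(-150 + 234 + 3*(-7 - 27)) + 20243/24892 = -17811*(-50 - 34)/(-150 + 234 + 3*(-34)) + 20243/24892 = -17811*(-84/(-150 + 234 - 102)) + 20243/24892 = -17811/((-1/84*(-18))) + 20243/24892 = -17811/3/14 + 20243/24892 = -17811*14/3 + 20243/24892 = -83118 + 20243/24892 = -2068953013/24892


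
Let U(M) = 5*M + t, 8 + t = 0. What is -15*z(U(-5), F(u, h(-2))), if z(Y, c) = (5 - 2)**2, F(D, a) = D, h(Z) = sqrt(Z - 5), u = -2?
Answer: -135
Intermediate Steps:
t = -8 (t = -8 + 0 = -8)
h(Z) = sqrt(-5 + Z)
U(M) = -8 + 5*M (U(M) = 5*M - 8 = -8 + 5*M)
z(Y, c) = 9 (z(Y, c) = 3**2 = 9)
-15*z(U(-5), F(u, h(-2))) = -15*9 = -135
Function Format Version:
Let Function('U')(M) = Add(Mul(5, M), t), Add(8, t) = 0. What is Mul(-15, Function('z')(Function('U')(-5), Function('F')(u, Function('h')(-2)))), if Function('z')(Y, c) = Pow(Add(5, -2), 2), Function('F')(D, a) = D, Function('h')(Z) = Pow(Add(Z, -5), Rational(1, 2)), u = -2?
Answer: -135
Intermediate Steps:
t = -8 (t = Add(-8, 0) = -8)
Function('h')(Z) = Pow(Add(-5, Z), Rational(1, 2))
Function('U')(M) = Add(-8, Mul(5, M)) (Function('U')(M) = Add(Mul(5, M), -8) = Add(-8, Mul(5, M)))
Function('z')(Y, c) = 9 (Function('z')(Y, c) = Pow(3, 2) = 9)
Mul(-15, Function('z')(Function('U')(-5), Function('F')(u, Function('h')(-2)))) = Mul(-15, 9) = -135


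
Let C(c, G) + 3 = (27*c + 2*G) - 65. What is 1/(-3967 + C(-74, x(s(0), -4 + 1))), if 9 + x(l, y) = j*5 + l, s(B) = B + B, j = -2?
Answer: -1/6071 ≈ -0.00016472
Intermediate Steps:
s(B) = 2*B
x(l, y) = -19 + l (x(l, y) = -9 + (-2*5 + l) = -9 + (-10 + l) = -19 + l)
C(c, G) = -68 + 2*G + 27*c (C(c, G) = -3 + ((27*c + 2*G) - 65) = -3 + ((2*G + 27*c) - 65) = -3 + (-65 + 2*G + 27*c) = -68 + 2*G + 27*c)
1/(-3967 + C(-74, x(s(0), -4 + 1))) = 1/(-3967 + (-68 + 2*(-19 + 2*0) + 27*(-74))) = 1/(-3967 + (-68 + 2*(-19 + 0) - 1998)) = 1/(-3967 + (-68 + 2*(-19) - 1998)) = 1/(-3967 + (-68 - 38 - 1998)) = 1/(-3967 - 2104) = 1/(-6071) = -1/6071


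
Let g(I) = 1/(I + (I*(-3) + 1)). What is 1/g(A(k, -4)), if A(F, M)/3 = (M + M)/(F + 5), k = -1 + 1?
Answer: 53/5 ≈ 10.600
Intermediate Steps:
k = 0
A(F, M) = 6*M/(5 + F) (A(F, M) = 3*((M + M)/(F + 5)) = 3*((2*M)/(5 + F)) = 3*(2*M/(5 + F)) = 6*M/(5 + F))
g(I) = 1/(1 - 2*I) (g(I) = 1/(I + (-3*I + 1)) = 1/(I + (1 - 3*I)) = 1/(1 - 2*I))
1/g(A(k, -4)) = 1/(-1/(-1 + 2*(6*(-4)/(5 + 0)))) = 1/(-1/(-1 + 2*(6*(-4)/5))) = 1/(-1/(-1 + 2*(6*(-4)*(⅕)))) = 1/(-1/(-1 + 2*(-24/5))) = 1/(-1/(-1 - 48/5)) = 1/(-1/(-53/5)) = 1/(-1*(-5/53)) = 1/(5/53) = 53/5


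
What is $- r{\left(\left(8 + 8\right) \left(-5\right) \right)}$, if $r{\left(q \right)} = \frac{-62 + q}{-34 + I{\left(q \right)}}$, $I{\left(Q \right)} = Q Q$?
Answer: $\frac{71}{3183} \approx 0.022306$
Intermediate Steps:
$I{\left(Q \right)} = Q^{2}$
$r{\left(q \right)} = \frac{-62 + q}{-34 + q^{2}}$
$- r{\left(\left(8 + 8\right) \left(-5\right) \right)} = - \frac{-62 + \left(8 + 8\right) \left(-5\right)}{-34 + \left(\left(8 + 8\right) \left(-5\right)\right)^{2}} = - \frac{-62 + 16 \left(-5\right)}{-34 + \left(16 \left(-5\right)\right)^{2}} = - \frac{-62 - 80}{-34 + \left(-80\right)^{2}} = - \frac{-142}{-34 + 6400} = - \frac{-142}{6366} = \left(-1\right) \left(- \frac{71}{3183}\right) = \frac{71}{3183}$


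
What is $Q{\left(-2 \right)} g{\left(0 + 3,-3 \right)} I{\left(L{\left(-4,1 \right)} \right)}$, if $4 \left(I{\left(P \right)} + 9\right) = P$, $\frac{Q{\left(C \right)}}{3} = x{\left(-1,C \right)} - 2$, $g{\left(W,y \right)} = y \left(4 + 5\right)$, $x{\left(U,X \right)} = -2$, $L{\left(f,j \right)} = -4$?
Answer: $-3240$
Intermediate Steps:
$g{\left(W,y \right)} = 9 y$ ($g{\left(W,y \right)} = y 9 = 9 y$)
$Q{\left(C \right)} = -12$ ($Q{\left(C \right)} = 3 \left(-2 - 2\right) = 3 \left(-4\right) = -12$)
$I{\left(P \right)} = -9 + \frac{P}{4}$
$Q{\left(-2 \right)} g{\left(0 + 3,-3 \right)} I{\left(L{\left(-4,1 \right)} \right)} = - 12 \cdot 9 \left(-3\right) \left(-9 + \frac{1}{4} \left(-4\right)\right) = \left(-12\right) \left(-27\right) \left(-9 - 1\right) = 324 \left(-10\right) = -3240$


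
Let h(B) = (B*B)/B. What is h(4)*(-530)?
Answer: -2120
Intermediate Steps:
h(B) = B (h(B) = B²/B = B)
h(4)*(-530) = 4*(-530) = -2120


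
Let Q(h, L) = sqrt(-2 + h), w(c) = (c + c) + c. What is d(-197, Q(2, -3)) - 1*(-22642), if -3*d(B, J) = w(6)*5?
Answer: 22612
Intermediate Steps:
w(c) = 3*c (w(c) = 2*c + c = 3*c)
d(B, J) = -30 (d(B, J) = -3*6*5/3 = -6*5 = -1/3*90 = -30)
d(-197, Q(2, -3)) - 1*(-22642) = -30 - 1*(-22642) = -30 + 22642 = 22612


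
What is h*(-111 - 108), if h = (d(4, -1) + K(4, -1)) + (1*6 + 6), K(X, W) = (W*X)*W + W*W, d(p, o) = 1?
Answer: -3942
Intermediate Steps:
K(X, W) = W² + X*W² (K(X, W) = X*W² + W² = W² + X*W²)
h = 18 (h = (1 + (-1)²*(1 + 4)) + (1*6 + 6) = (1 + 1*5) + (6 + 6) = (1 + 5) + 12 = 6 + 12 = 18)
h*(-111 - 108) = 18*(-111 - 108) = 18*(-219) = -3942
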